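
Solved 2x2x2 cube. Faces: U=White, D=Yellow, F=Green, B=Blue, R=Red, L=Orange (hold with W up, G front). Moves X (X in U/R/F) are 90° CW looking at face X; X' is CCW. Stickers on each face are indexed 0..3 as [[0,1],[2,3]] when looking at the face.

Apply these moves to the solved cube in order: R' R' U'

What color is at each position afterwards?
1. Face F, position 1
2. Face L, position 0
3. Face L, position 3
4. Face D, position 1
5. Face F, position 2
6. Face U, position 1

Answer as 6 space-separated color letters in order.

Answer: O G O W G Y

Derivation:
After move 1 (R'): R=RRRR U=WBWB F=GWGW D=YGYG B=YBYB
After move 2 (R'): R=RRRR U=WYWY F=GBGB D=YWYW B=GBGB
After move 3 (U'): U=YYWW F=OOGB R=GBRR B=RRGB L=GBOO
Query 1: F[1] = O
Query 2: L[0] = G
Query 3: L[3] = O
Query 4: D[1] = W
Query 5: F[2] = G
Query 6: U[1] = Y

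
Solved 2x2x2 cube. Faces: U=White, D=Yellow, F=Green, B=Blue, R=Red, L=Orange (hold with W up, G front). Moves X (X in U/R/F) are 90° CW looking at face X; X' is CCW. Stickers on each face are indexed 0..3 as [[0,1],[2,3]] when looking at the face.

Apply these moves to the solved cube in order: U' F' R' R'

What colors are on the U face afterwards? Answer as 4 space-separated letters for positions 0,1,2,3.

Answer: W O G Y

Derivation:
After move 1 (U'): U=WWWW F=OOGG R=GGRR B=RRBB L=BBOO
After move 2 (F'): F=OGOG U=WWGR R=YGYR D=BOYY L=BWOW
After move 3 (R'): R=GRYY U=WBGR F=OWOR D=BGYG B=YROB
After move 4 (R'): R=RYGY U=WOGY F=OBOR D=BWYR B=GRGB
Query: U face = WOGY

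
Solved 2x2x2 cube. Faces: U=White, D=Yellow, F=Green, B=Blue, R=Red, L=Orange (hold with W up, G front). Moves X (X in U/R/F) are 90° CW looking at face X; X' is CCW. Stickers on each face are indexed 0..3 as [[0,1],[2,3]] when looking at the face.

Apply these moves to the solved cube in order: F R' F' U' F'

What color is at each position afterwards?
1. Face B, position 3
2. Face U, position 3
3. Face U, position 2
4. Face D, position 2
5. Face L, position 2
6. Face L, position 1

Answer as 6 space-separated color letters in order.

Answer: B R W Y O R

Derivation:
After move 1 (F): F=GGGG U=WWOO R=WRWR D=RRYY L=OYOY
After move 2 (R'): R=RRWW U=WBOB F=GWGO D=RGYG B=YBRB
After move 3 (F'): F=WOGG U=WBRW R=GRRW D=YYYG L=OBOO
After move 4 (U'): U=BWWR F=OBGG R=WORW B=GRRB L=YBOO
After move 5 (F'): F=BGOG U=BWWR R=YOYW D=BOYG L=YROW
Query 1: B[3] = B
Query 2: U[3] = R
Query 3: U[2] = W
Query 4: D[2] = Y
Query 5: L[2] = O
Query 6: L[1] = R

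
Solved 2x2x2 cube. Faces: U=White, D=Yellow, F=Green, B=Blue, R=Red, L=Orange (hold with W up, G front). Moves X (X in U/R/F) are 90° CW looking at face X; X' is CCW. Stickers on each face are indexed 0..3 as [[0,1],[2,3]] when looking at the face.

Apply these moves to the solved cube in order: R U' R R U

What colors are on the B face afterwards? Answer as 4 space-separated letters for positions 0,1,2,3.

After move 1 (R): R=RRRR U=WGWG F=GYGY D=YBYB B=WBWB
After move 2 (U'): U=GGWW F=OOGY R=GYRR B=RRWB L=WBOO
After move 3 (R): R=RGRY U=GOWY F=OBGB D=YWYR B=WRGB
After move 4 (R): R=RRYG U=GBWB F=OWGR D=YGYW B=YROB
After move 5 (U): U=WGBB F=RRGR R=YRYG B=WBOB L=OWOO
Query: B face = WBOB

Answer: W B O B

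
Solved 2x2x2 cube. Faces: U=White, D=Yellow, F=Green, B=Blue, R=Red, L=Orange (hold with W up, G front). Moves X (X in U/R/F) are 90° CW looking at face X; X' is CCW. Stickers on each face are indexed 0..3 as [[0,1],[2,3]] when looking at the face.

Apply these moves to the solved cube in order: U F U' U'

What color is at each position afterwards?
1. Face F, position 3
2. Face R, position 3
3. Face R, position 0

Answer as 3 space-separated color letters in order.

After move 1 (U): U=WWWW F=RRGG R=BBRR B=OOBB L=GGOO
After move 2 (F): F=GRGR U=WWOG R=WBWR D=RBYY L=GYOY
After move 3 (U'): U=WGWO F=GYGR R=GRWR B=WBBB L=OOOY
After move 4 (U'): U=GOWW F=OOGR R=GYWR B=GRBB L=WBOY
Query 1: F[3] = R
Query 2: R[3] = R
Query 3: R[0] = G

Answer: R R G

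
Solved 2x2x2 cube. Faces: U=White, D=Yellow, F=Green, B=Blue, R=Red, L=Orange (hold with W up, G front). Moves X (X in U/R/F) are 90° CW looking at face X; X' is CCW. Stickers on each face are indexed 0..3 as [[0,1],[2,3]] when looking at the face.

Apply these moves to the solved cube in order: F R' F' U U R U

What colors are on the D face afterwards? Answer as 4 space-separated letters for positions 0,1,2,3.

After move 1 (F): F=GGGG U=WWOO R=WRWR D=RRYY L=OYOY
After move 2 (R'): R=RRWW U=WBOB F=GWGO D=RGYG B=YBRB
After move 3 (F'): F=WOGG U=WBRW R=GRRW D=YYYG L=OBOO
After move 4 (U): U=RWWB F=GRGG R=YBRW B=OBRB L=WOOO
After move 5 (U): U=WRBW F=YBGG R=OBRW B=WORB L=GROO
After move 6 (R): R=ROWB U=WBBG F=YYGG D=YRYW B=WORB
After move 7 (U): U=BWGB F=ROGG R=WOWB B=GRRB L=YYOO
Query: D face = YRYW

Answer: Y R Y W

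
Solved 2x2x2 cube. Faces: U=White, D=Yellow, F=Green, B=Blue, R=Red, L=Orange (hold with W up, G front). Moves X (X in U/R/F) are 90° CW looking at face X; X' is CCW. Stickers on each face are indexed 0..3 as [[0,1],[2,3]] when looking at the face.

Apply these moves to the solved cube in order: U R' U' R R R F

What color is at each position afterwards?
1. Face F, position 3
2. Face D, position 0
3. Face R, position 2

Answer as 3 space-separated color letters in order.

After move 1 (U): U=WWWW F=RRGG R=BBRR B=OOBB L=GGOO
After move 2 (R'): R=BRBR U=WBWO F=RWGW D=YRYG B=YOYB
After move 3 (U'): U=BOWW F=GGGW R=RWBR B=BRYB L=YOOO
After move 4 (R): R=BRRW U=BGWW F=GRGG D=YYYB B=WROB
After move 5 (R): R=RBWR U=BRWG F=GYGB D=YOYW B=WRGB
After move 6 (R): R=WRRB U=BYWB F=GOGW D=YGYW B=GRRB
After move 7 (F): F=GGWO U=BYOO R=WRBB D=RWYW L=YYOG
Query 1: F[3] = O
Query 2: D[0] = R
Query 3: R[2] = B

Answer: O R B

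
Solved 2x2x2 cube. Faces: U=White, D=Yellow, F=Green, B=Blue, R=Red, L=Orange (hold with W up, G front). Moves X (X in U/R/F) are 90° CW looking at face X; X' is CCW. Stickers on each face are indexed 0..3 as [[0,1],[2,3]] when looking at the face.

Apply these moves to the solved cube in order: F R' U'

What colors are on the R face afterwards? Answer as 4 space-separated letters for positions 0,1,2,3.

Answer: G W W W

Derivation:
After move 1 (F): F=GGGG U=WWOO R=WRWR D=RRYY L=OYOY
After move 2 (R'): R=RRWW U=WBOB F=GWGO D=RGYG B=YBRB
After move 3 (U'): U=BBWO F=OYGO R=GWWW B=RRRB L=YBOY
Query: R face = GWWW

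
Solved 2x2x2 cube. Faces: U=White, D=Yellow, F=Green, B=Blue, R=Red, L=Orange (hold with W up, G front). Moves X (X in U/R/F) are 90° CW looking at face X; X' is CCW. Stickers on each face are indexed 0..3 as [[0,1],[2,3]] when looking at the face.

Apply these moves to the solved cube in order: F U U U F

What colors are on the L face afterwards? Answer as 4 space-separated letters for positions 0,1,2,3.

Answer: B R O R

Derivation:
After move 1 (F): F=GGGG U=WWOO R=WRWR D=RRYY L=OYOY
After move 2 (U): U=OWOW F=WRGG R=BBWR B=OYBB L=GGOY
After move 3 (U): U=OOWW F=BBGG R=OYWR B=GGBB L=WROY
After move 4 (U): U=WOWO F=OYGG R=GGWR B=WRBB L=BBOY
After move 5 (F): F=GOGY U=WOYB R=WGOR D=WGYY L=BROR
Query: L face = BROR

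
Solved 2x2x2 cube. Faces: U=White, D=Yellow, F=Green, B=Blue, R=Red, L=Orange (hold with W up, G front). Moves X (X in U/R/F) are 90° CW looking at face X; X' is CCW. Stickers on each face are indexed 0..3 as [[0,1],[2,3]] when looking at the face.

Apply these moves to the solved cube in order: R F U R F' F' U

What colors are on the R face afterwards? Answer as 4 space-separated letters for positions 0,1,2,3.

After move 1 (R): R=RRRR U=WGWG F=GYGY D=YBYB B=WBWB
After move 2 (F): F=GGYY U=WGOO R=WRGR D=RRYB L=OYOB
After move 3 (U): U=OWOG F=WRYY R=WBGR B=OYWB L=GGOB
After move 4 (R): R=GWRB U=OROY F=WRYB D=RWYO B=GYWB
After move 5 (F'): F=RBWY U=ORGR R=WWRB D=GBYO L=GYOO
After move 6 (F'): F=BYRW U=ORWR R=BWGB D=YOYO L=GROG
After move 7 (U): U=WORR F=BWRW R=GYGB B=GRWB L=BYOG
Query: R face = GYGB

Answer: G Y G B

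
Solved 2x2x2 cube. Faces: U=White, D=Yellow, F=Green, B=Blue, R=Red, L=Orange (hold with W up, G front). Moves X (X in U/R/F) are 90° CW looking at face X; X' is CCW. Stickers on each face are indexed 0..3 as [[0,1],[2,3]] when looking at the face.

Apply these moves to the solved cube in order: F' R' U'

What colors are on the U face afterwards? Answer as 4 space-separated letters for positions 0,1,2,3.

Answer: B B W R

Derivation:
After move 1 (F'): F=GGGG U=WWRR R=YRYR D=OOYY L=OWOW
After move 2 (R'): R=RRYY U=WBRB F=GWGR D=OGYG B=YBOB
After move 3 (U'): U=BBWR F=OWGR R=GWYY B=RROB L=YBOW
Query: U face = BBWR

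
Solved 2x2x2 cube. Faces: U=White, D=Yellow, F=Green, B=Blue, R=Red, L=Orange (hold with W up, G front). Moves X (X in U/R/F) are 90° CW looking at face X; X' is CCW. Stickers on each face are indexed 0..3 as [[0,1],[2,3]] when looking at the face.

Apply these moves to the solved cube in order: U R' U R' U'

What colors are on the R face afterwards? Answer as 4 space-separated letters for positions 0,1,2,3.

After move 1 (U): U=WWWW F=RRGG R=BBRR B=OOBB L=GGOO
After move 2 (R'): R=BRBR U=WBWO F=RWGW D=YRYG B=YOYB
After move 3 (U): U=WWOB F=BRGW R=YOBR B=GGYB L=RWOO
After move 4 (R'): R=ORYB U=WYOG F=BWGB D=YRYW B=GGRB
After move 5 (U'): U=YGWO F=RWGB R=BWYB B=ORRB L=GGOO
Query: R face = BWYB

Answer: B W Y B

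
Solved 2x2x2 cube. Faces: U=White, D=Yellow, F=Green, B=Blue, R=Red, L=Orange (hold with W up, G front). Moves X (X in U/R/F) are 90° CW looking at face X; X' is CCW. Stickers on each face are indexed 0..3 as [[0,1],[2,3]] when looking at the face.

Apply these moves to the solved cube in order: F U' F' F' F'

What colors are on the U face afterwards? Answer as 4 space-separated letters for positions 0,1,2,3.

Answer: W O Y B

Derivation:
After move 1 (F): F=GGGG U=WWOO R=WRWR D=RRYY L=OYOY
After move 2 (U'): U=WOWO F=OYGG R=GGWR B=WRBB L=BBOY
After move 3 (F'): F=YGOG U=WOGW R=RGRR D=BYYY L=BOOW
After move 4 (F'): F=GGYO U=WORR R=YGBR D=OWYY L=BWOG
After move 5 (F'): F=GOGY U=WOYB R=WGOR D=WGYY L=BROR
Query: U face = WOYB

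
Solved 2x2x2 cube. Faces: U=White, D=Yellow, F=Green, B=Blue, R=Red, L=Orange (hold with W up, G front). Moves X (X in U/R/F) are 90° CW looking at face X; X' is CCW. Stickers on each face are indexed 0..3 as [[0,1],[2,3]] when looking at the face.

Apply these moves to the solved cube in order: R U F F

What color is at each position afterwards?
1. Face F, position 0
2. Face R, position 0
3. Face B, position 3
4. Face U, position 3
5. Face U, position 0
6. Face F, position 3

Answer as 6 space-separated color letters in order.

After move 1 (R): R=RRRR U=WGWG F=GYGY D=YBYB B=WBWB
After move 2 (U): U=WWGG F=RRGY R=WBRR B=OOWB L=GYOO
After move 3 (F): F=GRYR U=WWOY R=GBGR D=RWYB L=GYOB
After move 4 (F): F=YGRR U=WWBY R=OBYR D=GGYB L=GROW
Query 1: F[0] = Y
Query 2: R[0] = O
Query 3: B[3] = B
Query 4: U[3] = Y
Query 5: U[0] = W
Query 6: F[3] = R

Answer: Y O B Y W R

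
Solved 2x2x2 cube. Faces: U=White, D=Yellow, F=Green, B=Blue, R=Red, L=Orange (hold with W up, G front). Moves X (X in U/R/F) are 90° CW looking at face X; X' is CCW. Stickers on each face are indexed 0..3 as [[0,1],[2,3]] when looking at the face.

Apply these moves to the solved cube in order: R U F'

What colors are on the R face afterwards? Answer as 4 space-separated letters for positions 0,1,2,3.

Answer: B B Y R

Derivation:
After move 1 (R): R=RRRR U=WGWG F=GYGY D=YBYB B=WBWB
After move 2 (U): U=WWGG F=RRGY R=WBRR B=OOWB L=GYOO
After move 3 (F'): F=RYRG U=WWWR R=BBYR D=YOYB L=GGOG
Query: R face = BBYR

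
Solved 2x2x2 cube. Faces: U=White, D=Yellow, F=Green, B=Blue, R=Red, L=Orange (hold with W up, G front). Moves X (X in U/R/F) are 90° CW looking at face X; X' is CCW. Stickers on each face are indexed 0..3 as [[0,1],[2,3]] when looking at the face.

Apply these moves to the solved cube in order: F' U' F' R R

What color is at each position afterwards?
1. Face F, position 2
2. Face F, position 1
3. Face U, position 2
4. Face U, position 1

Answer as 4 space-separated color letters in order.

After move 1 (F'): F=GGGG U=WWRR R=YRYR D=OOYY L=OWOW
After move 2 (U'): U=WRWR F=OWGG R=GGYR B=YRBB L=BBOW
After move 3 (F'): F=WGOG U=WRGY R=OGOR D=BWYY L=BROW
After move 4 (R): R=OORG U=WGGG F=WWOY D=BBYY B=YRRB
After move 5 (R): R=ROGO U=WWGY F=WBOY D=BRYY B=GRGB
Query 1: F[2] = O
Query 2: F[1] = B
Query 3: U[2] = G
Query 4: U[1] = W

Answer: O B G W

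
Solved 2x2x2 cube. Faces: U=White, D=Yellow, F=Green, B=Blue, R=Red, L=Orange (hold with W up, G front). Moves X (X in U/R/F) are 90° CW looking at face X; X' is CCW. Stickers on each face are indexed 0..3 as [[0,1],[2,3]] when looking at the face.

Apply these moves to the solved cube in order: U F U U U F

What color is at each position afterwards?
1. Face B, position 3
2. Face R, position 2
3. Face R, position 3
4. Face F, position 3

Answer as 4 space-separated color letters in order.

Answer: B O R Y

Derivation:
After move 1 (U): U=WWWW F=RRGG R=BBRR B=OOBB L=GGOO
After move 2 (F): F=GRGR U=WWOG R=WBWR D=RBYY L=GYOY
After move 3 (U): U=OWGW F=WBGR R=OOWR B=GYBB L=GROY
After move 4 (U): U=GOWW F=OOGR R=GYWR B=GRBB L=WBOY
After move 5 (U): U=WGWO F=GYGR R=GRWR B=WBBB L=OOOY
After move 6 (F): F=GGRY U=WGYO R=WROR D=WGYY L=OROB
Query 1: B[3] = B
Query 2: R[2] = O
Query 3: R[3] = R
Query 4: F[3] = Y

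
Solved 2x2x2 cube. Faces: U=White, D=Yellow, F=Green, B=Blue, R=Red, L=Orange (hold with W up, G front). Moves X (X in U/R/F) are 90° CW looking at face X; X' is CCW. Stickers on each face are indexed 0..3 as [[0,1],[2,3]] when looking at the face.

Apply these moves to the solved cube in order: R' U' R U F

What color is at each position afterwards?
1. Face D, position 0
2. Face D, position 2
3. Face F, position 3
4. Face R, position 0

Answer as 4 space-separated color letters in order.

After move 1 (R'): R=RRRR U=WBWB F=GWGW D=YGYG B=YBYB
After move 2 (U'): U=BBWW F=OOGW R=GWRR B=RRYB L=YBOO
After move 3 (R): R=RGRW U=BOWW F=OGGG D=YYYR B=WRBB
After move 4 (U): U=WBWO F=RGGG R=WRRW B=YBBB L=OGOO
After move 5 (F): F=GRGG U=WBOG R=WROW D=RWYR L=OYOY
Query 1: D[0] = R
Query 2: D[2] = Y
Query 3: F[3] = G
Query 4: R[0] = W

Answer: R Y G W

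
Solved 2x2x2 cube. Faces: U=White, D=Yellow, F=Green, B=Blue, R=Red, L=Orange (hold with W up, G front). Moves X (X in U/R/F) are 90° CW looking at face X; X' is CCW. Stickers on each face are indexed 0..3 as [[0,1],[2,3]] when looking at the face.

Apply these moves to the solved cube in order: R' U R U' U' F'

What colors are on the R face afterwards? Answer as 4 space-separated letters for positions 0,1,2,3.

Answer: Y W Y B

Derivation:
After move 1 (R'): R=RRRR U=WBWB F=GWGW D=YGYG B=YBYB
After move 2 (U): U=WWBB F=RRGW R=YBRR B=OOYB L=GWOO
After move 3 (R): R=RYRB U=WRBW F=RGGG D=YYYO B=BOWB
After move 4 (U'): U=RWWB F=GWGG R=RGRB B=RYWB L=BOOO
After move 5 (U'): U=WBRW F=BOGG R=GWRB B=RGWB L=RYOO
After move 6 (F'): F=OGBG U=WBGR R=YWYB D=YOYO L=RWOR
Query: R face = YWYB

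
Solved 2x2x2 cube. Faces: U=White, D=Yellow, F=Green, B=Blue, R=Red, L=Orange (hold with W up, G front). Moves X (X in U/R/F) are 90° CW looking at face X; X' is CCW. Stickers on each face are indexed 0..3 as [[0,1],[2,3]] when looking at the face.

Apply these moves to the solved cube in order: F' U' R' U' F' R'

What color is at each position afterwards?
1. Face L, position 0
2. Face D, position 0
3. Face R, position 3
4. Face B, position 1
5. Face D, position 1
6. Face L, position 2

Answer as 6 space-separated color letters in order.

Answer: Y R O R R O

Derivation:
After move 1 (F'): F=GGGG U=WWRR R=YRYR D=OOYY L=OWOW
After move 2 (U'): U=WRWR F=OWGG R=GGYR B=YRBB L=BBOW
After move 3 (R'): R=GRGY U=WBWY F=ORGR D=OWYG B=YROB
After move 4 (U'): U=BYWW F=BBGR R=ORGY B=GROB L=YROW
After move 5 (F'): F=BRBG U=BYOG R=WROY D=RWYG L=YWOW
After move 6 (R'): R=RYWO U=BOOG F=BYBG D=RRYG B=GRWB
Query 1: L[0] = Y
Query 2: D[0] = R
Query 3: R[3] = O
Query 4: B[1] = R
Query 5: D[1] = R
Query 6: L[2] = O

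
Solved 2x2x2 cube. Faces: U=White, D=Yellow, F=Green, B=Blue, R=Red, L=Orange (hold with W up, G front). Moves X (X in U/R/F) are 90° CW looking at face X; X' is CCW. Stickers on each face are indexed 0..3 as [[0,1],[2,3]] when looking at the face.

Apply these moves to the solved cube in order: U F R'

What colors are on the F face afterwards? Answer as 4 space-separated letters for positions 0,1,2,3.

After move 1 (U): U=WWWW F=RRGG R=BBRR B=OOBB L=GGOO
After move 2 (F): F=GRGR U=WWOG R=WBWR D=RBYY L=GYOY
After move 3 (R'): R=BRWW U=WBOO F=GWGG D=RRYR B=YOBB
Query: F face = GWGG

Answer: G W G G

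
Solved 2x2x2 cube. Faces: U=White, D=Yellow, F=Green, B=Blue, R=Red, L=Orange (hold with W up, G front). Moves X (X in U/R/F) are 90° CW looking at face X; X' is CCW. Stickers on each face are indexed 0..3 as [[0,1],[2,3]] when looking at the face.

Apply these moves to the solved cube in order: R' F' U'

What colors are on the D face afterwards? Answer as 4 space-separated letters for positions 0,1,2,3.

After move 1 (R'): R=RRRR U=WBWB F=GWGW D=YGYG B=YBYB
After move 2 (F'): F=WWGG U=WBRR R=GRYR D=OOYG L=OBOW
After move 3 (U'): U=BRWR F=OBGG R=WWYR B=GRYB L=YBOW
Query: D face = OOYG

Answer: O O Y G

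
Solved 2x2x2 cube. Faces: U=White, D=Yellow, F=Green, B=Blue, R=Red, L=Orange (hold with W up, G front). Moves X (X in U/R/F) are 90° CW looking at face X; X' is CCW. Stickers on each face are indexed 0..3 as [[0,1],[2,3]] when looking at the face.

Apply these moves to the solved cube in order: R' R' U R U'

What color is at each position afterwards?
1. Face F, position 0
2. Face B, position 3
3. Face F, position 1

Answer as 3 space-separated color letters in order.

Answer: G B B

Derivation:
After move 1 (R'): R=RRRR U=WBWB F=GWGW D=YGYG B=YBYB
After move 2 (R'): R=RRRR U=WYWY F=GBGB D=YWYW B=GBGB
After move 3 (U): U=WWYY F=RRGB R=GBRR B=OOGB L=GBOO
After move 4 (R): R=RGRB U=WRYB F=RWGW D=YGYO B=YOWB
After move 5 (U'): U=RBWY F=GBGW R=RWRB B=RGWB L=YOOO
Query 1: F[0] = G
Query 2: B[3] = B
Query 3: F[1] = B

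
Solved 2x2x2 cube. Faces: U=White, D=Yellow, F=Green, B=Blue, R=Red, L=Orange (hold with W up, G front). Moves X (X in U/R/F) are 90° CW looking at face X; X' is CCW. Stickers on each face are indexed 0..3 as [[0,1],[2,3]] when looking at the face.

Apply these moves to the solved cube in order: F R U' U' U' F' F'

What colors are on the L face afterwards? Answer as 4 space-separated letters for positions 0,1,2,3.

Answer: G R O O

Derivation:
After move 1 (F): F=GGGG U=WWOO R=WRWR D=RRYY L=OYOY
After move 2 (R): R=WWRR U=WGOG F=GRGY D=RBYB B=OBWB
After move 3 (U'): U=GGWO F=OYGY R=GRRR B=WWWB L=OBOY
After move 4 (U'): U=GOGW F=OBGY R=OYRR B=GRWB L=WWOY
After move 5 (U'): U=OWGG F=WWGY R=OBRR B=OYWB L=GROY
After move 6 (F'): F=WYWG U=OWOR R=BBRR D=RYYB L=GGOG
After move 7 (F'): F=YGWW U=OWBR R=YBRR D=GGYB L=GROO
Query: L face = GROO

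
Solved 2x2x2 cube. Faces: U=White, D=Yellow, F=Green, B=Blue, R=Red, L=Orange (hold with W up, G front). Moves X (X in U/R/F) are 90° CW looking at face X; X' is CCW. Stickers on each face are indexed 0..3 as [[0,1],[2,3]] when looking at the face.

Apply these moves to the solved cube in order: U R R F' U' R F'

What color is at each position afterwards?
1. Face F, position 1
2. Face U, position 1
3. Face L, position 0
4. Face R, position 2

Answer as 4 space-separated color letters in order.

Answer: W Y G G

Derivation:
After move 1 (U): U=WWWW F=RRGG R=BBRR B=OOBB L=GGOO
After move 2 (R): R=RBRB U=WRWG F=RYGY D=YBYO B=WOWB
After move 3 (R): R=RRBB U=WYWY F=RBGO D=YWYW B=GORB
After move 4 (F'): F=BORG U=WYRB R=WRYB D=GOYW L=GYOW
After move 5 (U'): U=YBWR F=GYRG R=BOYB B=WRRB L=GOOW
After move 6 (R): R=YBBO U=YYWG F=GORW D=GRYW B=RRBB
After move 7 (F'): F=OWGR U=YYYB R=RBGO D=OWYW L=GGOW
Query 1: F[1] = W
Query 2: U[1] = Y
Query 3: L[0] = G
Query 4: R[2] = G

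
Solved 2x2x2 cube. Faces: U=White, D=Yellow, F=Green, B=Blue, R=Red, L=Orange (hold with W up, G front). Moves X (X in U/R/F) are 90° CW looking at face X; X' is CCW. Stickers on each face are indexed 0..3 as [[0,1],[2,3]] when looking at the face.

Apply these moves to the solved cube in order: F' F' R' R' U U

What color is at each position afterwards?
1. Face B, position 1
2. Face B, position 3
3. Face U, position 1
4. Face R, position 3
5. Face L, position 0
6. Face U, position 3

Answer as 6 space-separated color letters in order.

Answer: B B Y O R W

Derivation:
After move 1 (F'): F=GGGG U=WWRR R=YRYR D=OOYY L=OWOW
After move 2 (F'): F=GGGG U=WWYY R=OROR D=WWYY L=OROR
After move 3 (R'): R=RROO U=WBYB F=GWGY D=WGYG B=YBWB
After move 4 (R'): R=RORO U=WWYY F=GBGB D=WWYY B=GBGB
After move 5 (U): U=YWYW F=ROGB R=GBRO B=ORGB L=GBOR
After move 6 (U): U=YYWW F=GBGB R=ORRO B=GBGB L=ROOR
Query 1: B[1] = B
Query 2: B[3] = B
Query 3: U[1] = Y
Query 4: R[3] = O
Query 5: L[0] = R
Query 6: U[3] = W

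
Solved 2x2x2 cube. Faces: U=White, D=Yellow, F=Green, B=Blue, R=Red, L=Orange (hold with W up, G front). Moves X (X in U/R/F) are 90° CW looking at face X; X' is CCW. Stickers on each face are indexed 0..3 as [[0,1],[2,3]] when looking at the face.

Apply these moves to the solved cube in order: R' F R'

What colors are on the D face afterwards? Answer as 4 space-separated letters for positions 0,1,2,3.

Answer: R G Y W

Derivation:
After move 1 (R'): R=RRRR U=WBWB F=GWGW D=YGYG B=YBYB
After move 2 (F): F=GGWW U=WBOO R=WRBR D=RRYG L=OYOG
After move 3 (R'): R=RRWB U=WYOY F=GBWO D=RGYW B=GBRB
Query: D face = RGYW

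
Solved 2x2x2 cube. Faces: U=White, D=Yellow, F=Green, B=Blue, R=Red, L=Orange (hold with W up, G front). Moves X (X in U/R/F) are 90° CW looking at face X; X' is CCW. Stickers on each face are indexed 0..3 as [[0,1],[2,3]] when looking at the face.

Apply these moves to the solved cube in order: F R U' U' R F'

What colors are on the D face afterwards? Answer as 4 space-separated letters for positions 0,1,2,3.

Answer: W Y Y G

Derivation:
After move 1 (F): F=GGGG U=WWOO R=WRWR D=RRYY L=OYOY
After move 2 (R): R=WWRR U=WGOG F=GRGY D=RBYB B=OBWB
After move 3 (U'): U=GGWO F=OYGY R=GRRR B=WWWB L=OBOY
After move 4 (U'): U=GOGW F=OBGY R=OYRR B=GRWB L=WWOY
After move 5 (R): R=RORY U=GBGY F=OBGB D=RWYG B=WROB
After move 6 (F'): F=BBOG U=GBRR R=WORY D=WYYG L=WYOG
Query: D face = WYYG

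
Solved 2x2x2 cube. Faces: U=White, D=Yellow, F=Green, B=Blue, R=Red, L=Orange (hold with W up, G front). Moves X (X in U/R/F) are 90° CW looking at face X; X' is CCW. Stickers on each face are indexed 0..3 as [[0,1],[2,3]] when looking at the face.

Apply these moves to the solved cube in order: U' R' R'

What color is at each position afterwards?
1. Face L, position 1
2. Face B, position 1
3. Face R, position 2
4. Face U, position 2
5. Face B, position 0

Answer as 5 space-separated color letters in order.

Answer: B R G W G

Derivation:
After move 1 (U'): U=WWWW F=OOGG R=GGRR B=RRBB L=BBOO
After move 2 (R'): R=GRGR U=WBWR F=OWGW D=YOYG B=YRYB
After move 3 (R'): R=RRGG U=WYWY F=OBGR D=YWYW B=GROB
Query 1: L[1] = B
Query 2: B[1] = R
Query 3: R[2] = G
Query 4: U[2] = W
Query 5: B[0] = G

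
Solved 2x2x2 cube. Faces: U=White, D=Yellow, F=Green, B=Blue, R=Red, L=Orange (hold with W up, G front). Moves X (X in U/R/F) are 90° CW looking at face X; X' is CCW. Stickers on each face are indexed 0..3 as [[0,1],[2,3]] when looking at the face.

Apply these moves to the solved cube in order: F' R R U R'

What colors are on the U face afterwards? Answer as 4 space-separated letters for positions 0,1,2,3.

Answer: R G Y O

Derivation:
After move 1 (F'): F=GGGG U=WWRR R=YRYR D=OOYY L=OWOW
After move 2 (R): R=YYRR U=WGRG F=GOGY D=OBYB B=RBWB
After move 3 (R): R=RYRY U=WORY F=GBGB D=OWYR B=GBGB
After move 4 (U): U=RWYO F=RYGB R=GBRY B=OWGB L=GBOW
After move 5 (R'): R=BYGR U=RGYO F=RWGO D=OYYB B=RWWB
Query: U face = RGYO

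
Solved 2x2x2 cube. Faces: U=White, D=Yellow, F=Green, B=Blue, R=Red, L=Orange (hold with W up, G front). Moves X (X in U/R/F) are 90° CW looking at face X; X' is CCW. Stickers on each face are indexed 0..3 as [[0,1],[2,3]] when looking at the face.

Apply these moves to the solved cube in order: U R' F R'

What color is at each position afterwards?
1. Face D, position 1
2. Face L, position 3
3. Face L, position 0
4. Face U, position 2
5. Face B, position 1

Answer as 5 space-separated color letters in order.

Answer: R R G O O

Derivation:
After move 1 (U): U=WWWW F=RRGG R=BBRR B=OOBB L=GGOO
After move 2 (R'): R=BRBR U=WBWO F=RWGW D=YRYG B=YOYB
After move 3 (F): F=GRWW U=WBOG R=WROR D=BBYG L=GYOR
After move 4 (R'): R=RRWO U=WYOY F=GBWG D=BRYW B=GOBB
Query 1: D[1] = R
Query 2: L[3] = R
Query 3: L[0] = G
Query 4: U[2] = O
Query 5: B[1] = O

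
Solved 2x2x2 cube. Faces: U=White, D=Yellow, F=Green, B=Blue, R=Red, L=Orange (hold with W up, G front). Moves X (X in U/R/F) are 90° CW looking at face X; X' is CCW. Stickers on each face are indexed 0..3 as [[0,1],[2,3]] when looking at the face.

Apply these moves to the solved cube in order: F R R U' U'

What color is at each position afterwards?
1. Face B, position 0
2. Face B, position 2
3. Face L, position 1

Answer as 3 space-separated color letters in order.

Answer: G G W

Derivation:
After move 1 (F): F=GGGG U=WWOO R=WRWR D=RRYY L=OYOY
After move 2 (R): R=WWRR U=WGOG F=GRGY D=RBYB B=OBWB
After move 3 (R): R=RWRW U=WROY F=GBGB D=RWYO B=GBGB
After move 4 (U'): U=RYWO F=OYGB R=GBRW B=RWGB L=GBOY
After move 5 (U'): U=YORW F=GBGB R=OYRW B=GBGB L=RWOY
Query 1: B[0] = G
Query 2: B[2] = G
Query 3: L[1] = W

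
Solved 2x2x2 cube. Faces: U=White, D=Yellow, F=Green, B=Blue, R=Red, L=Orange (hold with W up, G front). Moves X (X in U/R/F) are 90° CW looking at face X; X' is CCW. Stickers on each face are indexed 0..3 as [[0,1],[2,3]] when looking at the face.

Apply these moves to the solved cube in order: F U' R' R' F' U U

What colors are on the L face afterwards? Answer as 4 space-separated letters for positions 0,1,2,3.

Answer: O W O W

Derivation:
After move 1 (F): F=GGGG U=WWOO R=WRWR D=RRYY L=OYOY
After move 2 (U'): U=WOWO F=OYGG R=GGWR B=WRBB L=BBOY
After move 3 (R'): R=GRGW U=WBWW F=OOGO D=RYYG B=YRRB
After move 4 (R'): R=RWGG U=WRWY F=OBGW D=ROYO B=GRYB
After move 5 (F'): F=BWOG U=WRRG R=OWRG D=BYYO L=BYOW
After move 6 (U): U=RWGR F=OWOG R=GRRG B=BYYB L=BWOW
After move 7 (U): U=GRRW F=GROG R=BYRG B=BWYB L=OWOW
Query: L face = OWOW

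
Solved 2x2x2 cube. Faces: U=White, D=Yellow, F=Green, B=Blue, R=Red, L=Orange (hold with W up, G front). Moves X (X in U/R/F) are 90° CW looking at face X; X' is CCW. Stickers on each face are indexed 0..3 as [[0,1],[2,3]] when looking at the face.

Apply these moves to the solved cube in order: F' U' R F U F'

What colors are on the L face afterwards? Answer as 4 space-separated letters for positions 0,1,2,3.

Answer: G W O B

Derivation:
After move 1 (F'): F=GGGG U=WWRR R=YRYR D=OOYY L=OWOW
After move 2 (U'): U=WRWR F=OWGG R=GGYR B=YRBB L=BBOW
After move 3 (R): R=YGRG U=WWWG F=OOGY D=OBYY B=RRRB
After move 4 (F): F=GOYO U=WWWB R=WGGG D=RYYY L=BOOB
After move 5 (U): U=WWBW F=WGYO R=RRGG B=BORB L=GOOB
After move 6 (F'): F=GOWY U=WWRG R=YRRG D=OBYY L=GWOB
Query: L face = GWOB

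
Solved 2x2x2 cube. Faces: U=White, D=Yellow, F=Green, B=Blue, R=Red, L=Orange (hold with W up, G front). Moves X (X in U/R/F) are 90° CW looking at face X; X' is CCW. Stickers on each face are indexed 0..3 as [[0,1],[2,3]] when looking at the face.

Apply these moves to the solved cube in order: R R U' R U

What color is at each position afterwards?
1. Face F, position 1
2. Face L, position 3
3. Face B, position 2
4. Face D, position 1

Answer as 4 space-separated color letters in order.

After move 1 (R): R=RRRR U=WGWG F=GYGY D=YBYB B=WBWB
After move 2 (R): R=RRRR U=WYWY F=GBGB D=YWYW B=GBGB
After move 3 (U'): U=YYWW F=OOGB R=GBRR B=RRGB L=GBOO
After move 4 (R): R=RGRB U=YOWB F=OWGW D=YGYR B=WRYB
After move 5 (U): U=WYBO F=RGGW R=WRRB B=GBYB L=OWOO
Query 1: F[1] = G
Query 2: L[3] = O
Query 3: B[2] = Y
Query 4: D[1] = G

Answer: G O Y G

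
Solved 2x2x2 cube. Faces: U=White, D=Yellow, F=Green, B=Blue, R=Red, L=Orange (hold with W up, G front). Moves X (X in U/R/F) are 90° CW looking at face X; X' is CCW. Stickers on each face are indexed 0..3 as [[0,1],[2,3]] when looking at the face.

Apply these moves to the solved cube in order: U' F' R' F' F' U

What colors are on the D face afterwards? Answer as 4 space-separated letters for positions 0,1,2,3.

After move 1 (U'): U=WWWW F=OOGG R=GGRR B=RRBB L=BBOO
After move 2 (F'): F=OGOG U=WWGR R=YGYR D=BOYY L=BWOW
After move 3 (R'): R=GRYY U=WBGR F=OWOR D=BGYG B=YROB
After move 4 (F'): F=WROO U=WBGY R=GRBY D=WWYG L=BROG
After move 5 (F'): F=ROWO U=WBGB R=WRWY D=RGYG L=BYOG
After move 6 (U): U=GWBB F=WRWO R=YRWY B=BYOB L=ROOG
Query: D face = RGYG

Answer: R G Y G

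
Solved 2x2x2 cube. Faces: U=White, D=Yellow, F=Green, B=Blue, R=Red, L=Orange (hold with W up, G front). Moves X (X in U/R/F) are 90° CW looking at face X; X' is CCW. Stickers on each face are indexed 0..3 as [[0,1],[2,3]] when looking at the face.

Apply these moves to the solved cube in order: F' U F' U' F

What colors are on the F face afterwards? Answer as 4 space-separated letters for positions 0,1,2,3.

Answer: Y G G W

Derivation:
After move 1 (F'): F=GGGG U=WWRR R=YRYR D=OOYY L=OWOW
After move 2 (U): U=RWRW F=YRGG R=BBYR B=OWBB L=GGOW
After move 3 (F'): F=RGYG U=RWBY R=OBOR D=GWYY L=GWOR
After move 4 (U'): U=WYRB F=GWYG R=RGOR B=OBBB L=OWOR
After move 5 (F): F=YGGW U=WYRW R=RGBR D=ORYY L=OGOW
Query: F face = YGGW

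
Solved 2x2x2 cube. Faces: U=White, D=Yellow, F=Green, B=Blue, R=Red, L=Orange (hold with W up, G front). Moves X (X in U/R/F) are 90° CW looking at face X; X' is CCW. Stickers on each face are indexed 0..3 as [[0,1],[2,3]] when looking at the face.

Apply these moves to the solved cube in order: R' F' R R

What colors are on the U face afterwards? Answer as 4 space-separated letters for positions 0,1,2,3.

After move 1 (R'): R=RRRR U=WBWB F=GWGW D=YGYG B=YBYB
After move 2 (F'): F=WWGG U=WBRR R=GRYR D=OOYG L=OBOW
After move 3 (R): R=YGRR U=WWRG F=WOGG D=OYYY B=RBBB
After move 4 (R): R=RYRG U=WORG F=WYGY D=OBYR B=GBWB
Query: U face = WORG

Answer: W O R G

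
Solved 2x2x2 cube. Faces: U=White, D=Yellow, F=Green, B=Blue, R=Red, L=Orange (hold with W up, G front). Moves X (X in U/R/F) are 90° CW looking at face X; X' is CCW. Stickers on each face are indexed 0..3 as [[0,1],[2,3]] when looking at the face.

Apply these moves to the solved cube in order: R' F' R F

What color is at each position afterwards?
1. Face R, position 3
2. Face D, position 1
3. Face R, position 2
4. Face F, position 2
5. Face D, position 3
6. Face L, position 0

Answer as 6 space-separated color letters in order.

After move 1 (R'): R=RRRR U=WBWB F=GWGW D=YGYG B=YBYB
After move 2 (F'): F=WWGG U=WBRR R=GRYR D=OOYG L=OBOW
After move 3 (R): R=YGRR U=WWRG F=WOGG D=OYYY B=RBBB
After move 4 (F): F=GWGO U=WWWB R=RGGR D=RYYY L=OOOY
Query 1: R[3] = R
Query 2: D[1] = Y
Query 3: R[2] = G
Query 4: F[2] = G
Query 5: D[3] = Y
Query 6: L[0] = O

Answer: R Y G G Y O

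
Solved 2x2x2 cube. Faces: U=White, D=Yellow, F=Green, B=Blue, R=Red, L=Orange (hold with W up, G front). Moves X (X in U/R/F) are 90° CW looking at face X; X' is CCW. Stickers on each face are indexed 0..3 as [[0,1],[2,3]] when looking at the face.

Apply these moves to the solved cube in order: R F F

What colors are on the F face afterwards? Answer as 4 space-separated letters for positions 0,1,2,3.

After move 1 (R): R=RRRR U=WGWG F=GYGY D=YBYB B=WBWB
After move 2 (F): F=GGYY U=WGOO R=WRGR D=RRYB L=OYOB
After move 3 (F): F=YGYG U=WGBY R=OROR D=GWYB L=OROR
Query: F face = YGYG

Answer: Y G Y G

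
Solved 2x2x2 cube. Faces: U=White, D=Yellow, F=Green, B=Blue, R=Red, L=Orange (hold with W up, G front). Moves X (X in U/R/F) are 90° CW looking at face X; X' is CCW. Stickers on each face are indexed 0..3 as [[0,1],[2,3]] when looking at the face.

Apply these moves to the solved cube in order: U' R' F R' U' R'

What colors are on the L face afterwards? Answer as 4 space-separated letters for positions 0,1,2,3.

Answer: G R O O

Derivation:
After move 1 (U'): U=WWWW F=OOGG R=GGRR B=RRBB L=BBOO
After move 2 (R'): R=GRGR U=WBWR F=OWGW D=YOYG B=YRYB
After move 3 (F): F=GOWW U=WBOB R=WRRR D=GGYG L=BYOO
After move 4 (R'): R=RRWR U=WYOY F=GBWB D=GOYW B=GRGB
After move 5 (U'): U=YYWO F=BYWB R=GBWR B=RRGB L=GROO
After move 6 (R'): R=BRGW U=YGWR F=BYWO D=GYYB B=WROB
Query: L face = GROO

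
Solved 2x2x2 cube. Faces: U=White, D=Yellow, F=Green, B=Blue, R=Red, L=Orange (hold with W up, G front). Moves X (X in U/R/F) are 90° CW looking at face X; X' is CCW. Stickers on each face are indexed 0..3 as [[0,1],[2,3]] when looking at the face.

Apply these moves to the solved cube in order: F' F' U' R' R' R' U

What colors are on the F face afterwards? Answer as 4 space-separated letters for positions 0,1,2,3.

Answer: O G G Y

Derivation:
After move 1 (F'): F=GGGG U=WWRR R=YRYR D=OOYY L=OWOW
After move 2 (F'): F=GGGG U=WWYY R=OROR D=WWYY L=OROR
After move 3 (U'): U=WYWY F=ORGG R=GGOR B=ORBB L=BBOR
After move 4 (R'): R=GRGO U=WBWO F=OYGY D=WRYG B=YRWB
After move 5 (R'): R=ROGG U=WWWY F=OBGO D=WYYY B=GRRB
After move 6 (R'): R=OGRG U=WRWG F=OWGY D=WBYO B=YRYB
After move 7 (U): U=WWGR F=OGGY R=YRRG B=BBYB L=OWOR
Query: F face = OGGY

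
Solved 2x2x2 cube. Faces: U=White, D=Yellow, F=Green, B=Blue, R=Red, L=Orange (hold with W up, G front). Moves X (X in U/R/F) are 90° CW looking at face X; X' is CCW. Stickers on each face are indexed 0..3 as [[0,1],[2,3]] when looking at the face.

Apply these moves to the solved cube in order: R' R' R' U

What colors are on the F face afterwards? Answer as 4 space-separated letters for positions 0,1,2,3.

After move 1 (R'): R=RRRR U=WBWB F=GWGW D=YGYG B=YBYB
After move 2 (R'): R=RRRR U=WYWY F=GBGB D=YWYW B=GBGB
After move 3 (R'): R=RRRR U=WGWG F=GYGY D=YBYB B=WBWB
After move 4 (U): U=WWGG F=RRGY R=WBRR B=OOWB L=GYOO
Query: F face = RRGY

Answer: R R G Y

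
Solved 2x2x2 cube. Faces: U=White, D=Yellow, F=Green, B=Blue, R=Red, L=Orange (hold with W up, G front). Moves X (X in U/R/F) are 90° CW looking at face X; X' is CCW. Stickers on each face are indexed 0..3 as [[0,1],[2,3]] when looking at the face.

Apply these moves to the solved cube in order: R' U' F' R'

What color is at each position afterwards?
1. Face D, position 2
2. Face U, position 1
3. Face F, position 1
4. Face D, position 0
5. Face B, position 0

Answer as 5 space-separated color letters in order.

Answer: Y Y B B G

Derivation:
After move 1 (R'): R=RRRR U=WBWB F=GWGW D=YGYG B=YBYB
After move 2 (U'): U=BBWW F=OOGW R=GWRR B=RRYB L=YBOO
After move 3 (F'): F=OWOG U=BBGR R=GWYR D=BOYG L=YWOW
After move 4 (R'): R=WRGY U=BYGR F=OBOR D=BWYG B=GROB
Query 1: D[2] = Y
Query 2: U[1] = Y
Query 3: F[1] = B
Query 4: D[0] = B
Query 5: B[0] = G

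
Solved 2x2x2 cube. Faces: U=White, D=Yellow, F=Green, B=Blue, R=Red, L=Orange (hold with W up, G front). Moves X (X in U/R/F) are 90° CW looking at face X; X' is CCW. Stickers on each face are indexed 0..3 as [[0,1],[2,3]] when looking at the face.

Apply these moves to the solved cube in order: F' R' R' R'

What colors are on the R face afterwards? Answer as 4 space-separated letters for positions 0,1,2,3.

After move 1 (F'): F=GGGG U=WWRR R=YRYR D=OOYY L=OWOW
After move 2 (R'): R=RRYY U=WBRB F=GWGR D=OGYG B=YBOB
After move 3 (R'): R=RYRY U=WORY F=GBGB D=OWYR B=GBGB
After move 4 (R'): R=YYRR U=WGRG F=GOGY D=OBYB B=RBWB
Query: R face = YYRR

Answer: Y Y R R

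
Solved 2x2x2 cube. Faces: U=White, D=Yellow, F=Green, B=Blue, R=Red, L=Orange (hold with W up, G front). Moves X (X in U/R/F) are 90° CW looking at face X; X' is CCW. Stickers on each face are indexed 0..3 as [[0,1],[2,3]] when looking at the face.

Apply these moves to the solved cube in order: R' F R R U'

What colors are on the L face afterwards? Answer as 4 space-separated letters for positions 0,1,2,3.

After move 1 (R'): R=RRRR U=WBWB F=GWGW D=YGYG B=YBYB
After move 2 (F): F=GGWW U=WBOO R=WRBR D=RRYG L=OYOG
After move 3 (R): R=BWRR U=WGOW F=GRWG D=RYYY B=OBBB
After move 4 (R): R=RBRW U=WROG F=GYWY D=RBYO B=WBGB
After move 5 (U'): U=RGWO F=OYWY R=GYRW B=RBGB L=WBOG
Query: L face = WBOG

Answer: W B O G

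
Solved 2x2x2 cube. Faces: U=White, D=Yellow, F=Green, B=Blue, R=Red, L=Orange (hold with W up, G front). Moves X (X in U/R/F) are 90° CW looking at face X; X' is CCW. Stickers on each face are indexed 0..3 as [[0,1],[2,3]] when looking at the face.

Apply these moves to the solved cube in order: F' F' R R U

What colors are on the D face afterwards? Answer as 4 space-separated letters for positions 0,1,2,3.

After move 1 (F'): F=GGGG U=WWRR R=YRYR D=OOYY L=OWOW
After move 2 (F'): F=GGGG U=WWYY R=OROR D=WWYY L=OROR
After move 3 (R): R=OORR U=WGYG F=GWGY D=WBYB B=YBWB
After move 4 (R): R=RORO U=WWYY F=GBGB D=WWYY B=GBGB
After move 5 (U): U=YWYW F=ROGB R=GBRO B=ORGB L=GBOR
Query: D face = WWYY

Answer: W W Y Y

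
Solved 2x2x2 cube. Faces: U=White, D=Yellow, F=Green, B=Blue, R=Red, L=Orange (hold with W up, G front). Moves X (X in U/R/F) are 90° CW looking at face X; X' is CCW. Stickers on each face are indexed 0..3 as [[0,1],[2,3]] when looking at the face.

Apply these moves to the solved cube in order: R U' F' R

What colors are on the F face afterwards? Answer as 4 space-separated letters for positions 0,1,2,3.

Answer: O O O B

Derivation:
After move 1 (R): R=RRRR U=WGWG F=GYGY D=YBYB B=WBWB
After move 2 (U'): U=GGWW F=OOGY R=GYRR B=RRWB L=WBOO
After move 3 (F'): F=OYOG U=GGGR R=BYYR D=BOYB L=WWOW
After move 4 (R): R=YBRY U=GYGG F=OOOB D=BWYR B=RRGB
Query: F face = OOOB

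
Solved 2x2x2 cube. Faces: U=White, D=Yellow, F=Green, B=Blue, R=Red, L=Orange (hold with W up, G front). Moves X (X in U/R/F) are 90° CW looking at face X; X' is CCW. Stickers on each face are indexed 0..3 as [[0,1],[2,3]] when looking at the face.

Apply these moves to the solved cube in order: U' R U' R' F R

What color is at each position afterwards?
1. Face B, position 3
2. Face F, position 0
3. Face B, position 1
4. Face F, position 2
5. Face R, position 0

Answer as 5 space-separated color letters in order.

After move 1 (U'): U=WWWW F=OOGG R=GGRR B=RRBB L=BBOO
After move 2 (R): R=RGRG U=WOWG F=OYGY D=YBYR B=WRWB
After move 3 (U'): U=OGWW F=BBGY R=OYRG B=RGWB L=WROO
After move 4 (R'): R=YGOR U=OWWR F=BGGW D=YBYY B=RGBB
After move 5 (F): F=GBWG U=OWOR R=WGRR D=OYYY L=WYOB
After move 6 (R): R=RWRG U=OBOG F=GYWY D=OBYR B=RGWB
Query 1: B[3] = B
Query 2: F[0] = G
Query 3: B[1] = G
Query 4: F[2] = W
Query 5: R[0] = R

Answer: B G G W R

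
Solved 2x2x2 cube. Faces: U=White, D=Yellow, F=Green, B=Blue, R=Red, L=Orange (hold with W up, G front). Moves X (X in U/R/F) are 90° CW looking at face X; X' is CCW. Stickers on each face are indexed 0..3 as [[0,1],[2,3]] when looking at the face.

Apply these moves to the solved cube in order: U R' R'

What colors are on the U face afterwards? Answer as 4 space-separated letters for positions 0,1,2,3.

After move 1 (U): U=WWWW F=RRGG R=BBRR B=OOBB L=GGOO
After move 2 (R'): R=BRBR U=WBWO F=RWGW D=YRYG B=YOYB
After move 3 (R'): R=RRBB U=WYWY F=RBGO D=YWYW B=GORB
Query: U face = WYWY

Answer: W Y W Y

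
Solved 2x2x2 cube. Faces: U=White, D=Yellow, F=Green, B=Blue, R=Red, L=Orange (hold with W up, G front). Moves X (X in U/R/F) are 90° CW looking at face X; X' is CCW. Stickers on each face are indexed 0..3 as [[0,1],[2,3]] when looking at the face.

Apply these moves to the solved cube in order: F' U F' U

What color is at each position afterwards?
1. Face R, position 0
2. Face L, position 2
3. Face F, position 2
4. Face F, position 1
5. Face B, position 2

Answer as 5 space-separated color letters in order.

Answer: O O Y B B

Derivation:
After move 1 (F'): F=GGGG U=WWRR R=YRYR D=OOYY L=OWOW
After move 2 (U): U=RWRW F=YRGG R=BBYR B=OWBB L=GGOW
After move 3 (F'): F=RGYG U=RWBY R=OBOR D=GWYY L=GWOR
After move 4 (U): U=BRYW F=OBYG R=OWOR B=GWBB L=RGOR
Query 1: R[0] = O
Query 2: L[2] = O
Query 3: F[2] = Y
Query 4: F[1] = B
Query 5: B[2] = B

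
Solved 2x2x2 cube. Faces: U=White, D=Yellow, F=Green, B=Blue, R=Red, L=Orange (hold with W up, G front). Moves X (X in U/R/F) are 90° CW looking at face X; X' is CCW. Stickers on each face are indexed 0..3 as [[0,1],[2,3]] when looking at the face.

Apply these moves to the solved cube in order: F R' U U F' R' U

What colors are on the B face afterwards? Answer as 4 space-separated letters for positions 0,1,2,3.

After move 1 (F): F=GGGG U=WWOO R=WRWR D=RRYY L=OYOY
After move 2 (R'): R=RRWW U=WBOB F=GWGO D=RGYG B=YBRB
After move 3 (U): U=OWBB F=RRGO R=YBWW B=OYRB L=GWOY
After move 4 (U): U=BOBW F=YBGO R=OYWW B=GWRB L=RROY
After move 5 (F'): F=BOYG U=BOOW R=GYRW D=RYYG L=RWOB
After move 6 (R'): R=YWGR U=BROG F=BOYW D=ROYG B=GWYB
After move 7 (U): U=OBGR F=YWYW R=GWGR B=RWYB L=BOOB
Query: B face = RWYB

Answer: R W Y B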